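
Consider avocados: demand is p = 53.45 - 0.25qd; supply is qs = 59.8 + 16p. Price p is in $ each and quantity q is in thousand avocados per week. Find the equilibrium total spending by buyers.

Total spending by buyers = 1409.1

Solving each curve for q: qd = 213.8 - 4p.
Equating demand and supply, 213.8 - 4p = 59.8 + 16p gives 20p = 154, so p* = 7.7.
Then q* = 213.8 - 4(7.7) = 183.
Total spending by buyers = p* × q* = 7.7 × 183 = 1409.1.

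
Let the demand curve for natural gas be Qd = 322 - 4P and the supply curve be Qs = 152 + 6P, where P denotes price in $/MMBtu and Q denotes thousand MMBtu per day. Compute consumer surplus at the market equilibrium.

Consumer surplus = 8064.5

At equilibrium Qd = Qs, so 322 - 4P = 152 + 6P; collecting terms, 170 = 10P and P* = 17.
From the demand curve, Q* = 322 - 4(17) = 254.
Demand choke price (Qd = 0): P = 322/4 = 80.5. Consumer surplus = ½ × (80.5 - 17) × 254 = 8064.5.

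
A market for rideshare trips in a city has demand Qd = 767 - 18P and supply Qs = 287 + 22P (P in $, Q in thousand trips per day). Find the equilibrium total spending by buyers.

The market clears where 767 - 18P = 287 + 22P. Rearranging, 40P = 480, hence P* = 12.
From the demand curve, Q* = 767 - 18(12) = 551.
Total spending by buyers = P* × Q* = 12 × 551 = 6612.

Total spending by buyers = 6612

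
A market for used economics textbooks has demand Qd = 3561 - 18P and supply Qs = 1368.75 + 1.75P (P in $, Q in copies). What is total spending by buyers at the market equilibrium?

At equilibrium Qd = Qs, so 3561 - 18P = 1368.75 + 1.75P; collecting terms, 2192.25 = 19.75P and P* = 111.
Plugging P* into demand: Q* = 3561 - 18(111) = 1563.
Total spending by buyers = P* × Q* = 111 × 1563 = 173493.

Total spending by buyers = 173493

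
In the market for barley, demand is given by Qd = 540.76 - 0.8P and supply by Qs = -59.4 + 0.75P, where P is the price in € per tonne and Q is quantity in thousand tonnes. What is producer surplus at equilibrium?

Producer surplus = 35574

Set Qd = Qs: 540.76 - 0.8P = -59.4 + 0.75P, so 600.16 = 1.55P and P* = 387.2.
Plugging P* into demand: Q* = 540.76 - 0.8(387.2) = 231.
Supply choke price (Qs = 0): P = 79.2. Producer surplus = ½ × (387.2 - 79.2) × 231 = 35574.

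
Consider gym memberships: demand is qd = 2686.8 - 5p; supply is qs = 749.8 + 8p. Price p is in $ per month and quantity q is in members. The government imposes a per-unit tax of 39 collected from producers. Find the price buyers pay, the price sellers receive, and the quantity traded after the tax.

p_b = 173, p_s = 134, q = 1821.8

The tax drives a wedge p_b - p_s = 39. Substituting p_s = p_b - 39 into supply: qs = 437.8 + 8p_b.
Market clearing requires 2686.8 - 5p_b = 437.8 + 8p_b; hence 2249 = 13p_b and p_b = 173.
Then p_s = 173 - 39 = 134 and q = 2686.8 - 5(173) = 1821.8.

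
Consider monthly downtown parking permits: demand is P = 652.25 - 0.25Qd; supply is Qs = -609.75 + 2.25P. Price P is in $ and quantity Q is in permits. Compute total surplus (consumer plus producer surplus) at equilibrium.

Rewriting in direct form: Qd = 2609 - 4P.
Equating demand and supply, 2609 - 4P = -609.75 + 2.25P gives 6.25P = 3218.75, so P* = 515.
Then Q* = 2609 - 4(515) = 549.
Demand choke price = 652.25; supply choke price = 271. CS = ½(652.25 - 515)(549) = 37675.125; PS = ½(515 - 271)(549) = 66978. Total surplus = 104653.125.

Total surplus = 104653.125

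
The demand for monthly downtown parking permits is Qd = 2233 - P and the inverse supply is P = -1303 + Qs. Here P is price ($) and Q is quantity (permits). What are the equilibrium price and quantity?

In direct form, Qs = 1303 + P.
The market clears where 2233 - P = 1303 + P. Rearranging, 2P = 930, hence P* = 465.
Substitute back: Q* = 2233 - 465 = 1768.

P* = 465, Q* = 1768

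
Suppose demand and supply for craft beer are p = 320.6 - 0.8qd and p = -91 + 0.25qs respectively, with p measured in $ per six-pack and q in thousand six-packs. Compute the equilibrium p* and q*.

Inverting to quantity form: qd = 400.75 - 1.25p and qs = 364 + 4p.
At equilibrium qd = qs, so 400.75 - 1.25p = 364 + 4p; collecting terms, 36.75 = 5.25p and p* = 7.
Plugging p* into demand: q* = 400.75 - 1.25(7) = 392.

p* = 7, q* = 392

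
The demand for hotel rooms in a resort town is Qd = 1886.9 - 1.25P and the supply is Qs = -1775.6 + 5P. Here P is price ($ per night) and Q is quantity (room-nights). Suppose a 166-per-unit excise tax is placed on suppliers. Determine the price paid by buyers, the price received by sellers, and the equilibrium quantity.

Suppliers keep P_s = P_b - 166 per unit, so supply in terms of the buyer price is Qs = -2605.6 + 5P_b.
Set Qd = Qs: 1886.9 - 1.25P_b = -2605.6 + 5P_b, so 4492.5 = 6.25P_b and P_b = 718.8.
Then P_s = 718.8 - 166 = 552.8 and Q = 1886.9 - 1.25(718.8) = 988.4.

P_b = 718.8, P_s = 552.8, Q = 988.4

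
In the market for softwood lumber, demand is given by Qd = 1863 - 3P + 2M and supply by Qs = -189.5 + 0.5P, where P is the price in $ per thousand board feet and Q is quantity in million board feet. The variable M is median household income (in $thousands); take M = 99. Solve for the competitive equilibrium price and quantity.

P* = 643, Q* = 132

With M = 99, demand is Qd = 2061 - 3P.
The market clears where 2061 - 3P = -189.5 + 0.5P. Rearranging, 3.5P = 2250.5, hence P* = 643.
From the demand curve, Q* = 2061 - 3(643) = 132.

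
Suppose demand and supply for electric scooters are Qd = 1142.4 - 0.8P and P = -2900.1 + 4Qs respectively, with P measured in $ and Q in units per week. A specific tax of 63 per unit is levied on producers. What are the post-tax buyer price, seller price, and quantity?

Solving each curve for Q: Qs = 725.025 + 0.25P.
With a tax of 63 on producers, they supply based on the net price P_s = P_b - 63, so Qs = 709.275 + 0.25P_b.
Market clearing requires 1142.4 - 0.8P_b = 709.275 + 0.25P_b; hence 433.125 = 1.05P_b and P_b = 412.5.
So P_s = 349.5 and the quantity traded is Q = 1142.4 - 0.8(412.5) = 812.4.

P_b = 412.5, P_s = 349.5, Q = 812.4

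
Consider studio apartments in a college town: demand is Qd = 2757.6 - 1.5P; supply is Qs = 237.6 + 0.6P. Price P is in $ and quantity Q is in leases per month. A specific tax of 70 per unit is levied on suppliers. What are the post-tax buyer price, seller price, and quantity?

With a tax of 70 on suppliers, they supply based on the net price P_s = P_b - 70, so Qs = 195.6 + 0.6P_b.
Equate demand and the shifted supply: 2757.6 - 1.5P_b = 195.6 + 0.6P_b, giving 2.1P_b = 2562, so P_b = 1220.
So P_s = 1150 and the quantity traded is Q = 2757.6 - 1.5(1220) = 927.6.

P_b = 1220, P_s = 1150, Q = 927.6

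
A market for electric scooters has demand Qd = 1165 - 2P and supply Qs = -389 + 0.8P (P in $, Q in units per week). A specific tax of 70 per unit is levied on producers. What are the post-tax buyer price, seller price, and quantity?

The tax drives a wedge P_b - P_s = 70. Substituting P_s = P_b - 70 into supply: Qs = -445 + 0.8P_b.
Equate demand and the shifted supply: 1165 - 2P_b = -445 + 0.8P_b, giving 2.8P_b = 1610, so P_b = 575.
Then P_s = 575 - 70 = 505 and Q = 1165 - 2(575) = 15.

P_b = 575, P_s = 505, Q = 15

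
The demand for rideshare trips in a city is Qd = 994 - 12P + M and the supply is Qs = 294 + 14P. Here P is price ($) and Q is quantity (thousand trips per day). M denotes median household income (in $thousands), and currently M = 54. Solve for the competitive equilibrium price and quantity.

With M = 54, demand is Qd = 1048 - 12P.
Set Qd = Qs: 1048 - 12P = 294 + 14P, so 754 = 26P and P* = 29.
Then Q* = 1048 - 12(29) = 700.

P* = 29, Q* = 700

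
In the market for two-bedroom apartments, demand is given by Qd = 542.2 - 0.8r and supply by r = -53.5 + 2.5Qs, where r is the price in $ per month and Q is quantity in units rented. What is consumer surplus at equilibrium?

Inverting to quantity form: Qs = 21.4 + 0.4r.
The market clears where 542.2 - 0.8r = 21.4 + 0.4r. Rearranging, 1.2r = 520.8, hence r* = 434.
Plugging r* into demand: Q* = 542.2 - 0.8(434) = 195.
Demand choke price (Qd = 0): r = 542.2/0.8 = 677.75. Consumer surplus = ½ × (677.75 - 434) × 195 = 23765.625.

Consumer surplus = 23765.625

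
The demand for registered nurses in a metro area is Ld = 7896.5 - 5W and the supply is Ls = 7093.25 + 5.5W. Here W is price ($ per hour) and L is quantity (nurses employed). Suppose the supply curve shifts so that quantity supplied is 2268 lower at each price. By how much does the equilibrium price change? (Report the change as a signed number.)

Equating demand and supply, 7896.5 - 5W = 7093.25 + 5.5W gives 10.5W = 803.25, so W* = 76.5.
From the demand curve, L* = 7896.5 - 5(76.5) = 7514.
After the shift, supply is Ls = 4825.25 + 5.5W.
The new intersection has 3071.25 = 10.5W, i.e. W = 292.5, L = 6434.
ΔW = 292.5 - 76.5 = 216.

ΔW = 216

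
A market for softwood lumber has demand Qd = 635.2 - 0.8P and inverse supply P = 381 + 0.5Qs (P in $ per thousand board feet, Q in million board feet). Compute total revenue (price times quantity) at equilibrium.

In direct form, Qs = -762 + 2P.
At equilibrium Qd = Qs, so 635.2 - 0.8P = -762 + 2P; collecting terms, 1397.2 = 2.8P and P* = 499.
Then Q* = 635.2 - 0.8(499) = 236.
Total revenue = P* × Q* = 499 × 236 = 117764.

Total revenue = 117764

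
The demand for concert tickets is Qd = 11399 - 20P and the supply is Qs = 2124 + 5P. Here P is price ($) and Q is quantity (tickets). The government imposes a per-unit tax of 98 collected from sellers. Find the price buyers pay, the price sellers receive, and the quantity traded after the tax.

The tax drives a wedge P_b - P_s = 98. Substituting P_s = P_b - 98 into supply: Qs = 1634 + 5P_b.
Market clearing requires 11399 - 20P_b = 1634 + 5P_b; hence 9765 = 25P_b and P_b = 390.6.
Then P_s = 390.6 - 98 = 292.6 and Q = 11399 - 20(390.6) = 3587.

P_b = 390.6, P_s = 292.6, Q = 3587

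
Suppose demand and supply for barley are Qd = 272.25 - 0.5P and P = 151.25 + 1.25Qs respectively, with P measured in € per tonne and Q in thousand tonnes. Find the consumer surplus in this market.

Consumer surplus = 14641

Solving each curve for Q: Qs = -121 + 0.8P.
Equating demand and supply, 272.25 - 0.5P = -121 + 0.8P gives 1.3P = 393.25, so P* = 302.5.
Substitute back: Q* = 272.25 - 0.5(302.5) = 121.
Demand choke price (Qd = 0): P = 272.25/0.5 = 544.5. Consumer surplus = ½ × (544.5 - 302.5) × 121 = 14641.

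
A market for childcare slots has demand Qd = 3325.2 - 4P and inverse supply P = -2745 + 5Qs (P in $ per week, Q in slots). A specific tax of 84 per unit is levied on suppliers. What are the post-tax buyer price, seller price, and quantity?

P_b = 665, P_s = 581, Q = 665.2

Rewriting in direct form: Qs = 549 + 0.2P.
The tax drives a wedge P_b - P_s = 84. Substituting P_s = P_b - 84 into supply: Qs = 532.2 + 0.2P_b.
Equate demand and the shifted supply: 3325.2 - 4P_b = 532.2 + 0.2P_b, giving 4.2P_b = 2793, so P_b = 665.
Then P_s = 665 - 84 = 581 and Q = 3325.2 - 4(665) = 665.2.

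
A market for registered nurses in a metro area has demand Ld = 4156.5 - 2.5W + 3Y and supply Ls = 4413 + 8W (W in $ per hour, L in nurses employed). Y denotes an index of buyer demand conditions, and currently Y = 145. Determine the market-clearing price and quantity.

W* = 17, L* = 4549

With Y = 145, demand is Ld = 4591.5 - 2.5W.
At equilibrium Ld = Ls, so 4591.5 - 2.5W = 4413 + 8W; collecting terms, 178.5 = 10.5W and W* = 17.
Substitute back: L* = 4591.5 - 2.5(17) = 4549.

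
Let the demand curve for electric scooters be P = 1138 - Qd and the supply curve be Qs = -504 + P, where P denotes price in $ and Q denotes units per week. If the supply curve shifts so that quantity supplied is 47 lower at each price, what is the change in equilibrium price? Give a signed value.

ΔP = 23.5

Solving each curve for Q: Qd = 1138 - P.
Set Qd = Qs: 1138 - P = -504 + P, so 1642 = 2P and P* = 821.
From the demand curve, Q* = 1138 - 821 = 317.
After the shift, supply is Qs = -551 + P.
Re-solving, 2P = 1689 gives P = 844.5 and Q = 293.5.
ΔP = 844.5 - 821 = 23.5.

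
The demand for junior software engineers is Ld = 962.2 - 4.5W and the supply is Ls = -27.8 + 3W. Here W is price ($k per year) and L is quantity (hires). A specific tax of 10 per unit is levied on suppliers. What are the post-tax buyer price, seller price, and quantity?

W_b = 136, W_s = 126, L = 350.2

With a tax of 10 on suppliers, they supply based on the net price W_s = W_b - 10, so Ls = -57.8 + 3W_b.
Equate demand and the shifted supply: 962.2 - 4.5W_b = -57.8 + 3W_b, giving 7.5W_b = 1020, so W_b = 136.
So W_s = 126 and the quantity traded is L = 962.2 - 4.5(136) = 350.2.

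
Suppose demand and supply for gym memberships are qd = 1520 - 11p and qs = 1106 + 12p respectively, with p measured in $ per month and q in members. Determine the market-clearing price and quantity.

Set qd = qs: 1520 - 11p = 1106 + 12p, so 414 = 23p and p* = 18.
Substitute back: q* = 1520 - 11(18) = 1322.

p* = 18, q* = 1322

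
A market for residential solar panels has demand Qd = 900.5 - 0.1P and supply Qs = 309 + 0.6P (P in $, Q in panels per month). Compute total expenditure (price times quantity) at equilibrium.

At equilibrium Qd = Qs, so 900.5 - 0.1P = 309 + 0.6P; collecting terms, 591.5 = 0.7P and P* = 845.
Plugging P* into demand: Q* = 900.5 - 0.1(845) = 816.
Total expenditure = P* × Q* = 845 × 816 = 689520.

Total expenditure = 689520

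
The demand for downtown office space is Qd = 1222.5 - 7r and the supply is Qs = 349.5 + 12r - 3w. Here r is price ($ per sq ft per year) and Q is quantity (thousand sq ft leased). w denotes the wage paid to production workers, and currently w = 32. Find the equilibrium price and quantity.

r* = 51, Q* = 865.5

With w = 32, supply is Qs = 253.5 + 12r.
Set Qd = Qs: 1222.5 - 7r = 253.5 + 12r, so 969 = 19r and r* = 51.
Plugging r* into demand: Q* = 1222.5 - 7(51) = 865.5.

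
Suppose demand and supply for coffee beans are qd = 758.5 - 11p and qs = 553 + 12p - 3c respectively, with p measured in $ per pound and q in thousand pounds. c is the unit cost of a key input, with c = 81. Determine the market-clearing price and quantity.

p* = 19.5, q* = 544

With c = 81, supply is qs = 310 + 12p.
The market clears where 758.5 - 11p = 310 + 12p. Rearranging, 23p = 448.5, hence p* = 19.5.
From the demand curve, q* = 758.5 - 11(19.5) = 544.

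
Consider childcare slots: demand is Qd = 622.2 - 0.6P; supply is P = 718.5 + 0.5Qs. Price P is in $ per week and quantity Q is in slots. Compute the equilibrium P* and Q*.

P* = 792, Q* = 147

Solving each curve for Q: Qs = -1437 + 2P.
Equating demand and supply, 622.2 - 0.6P = -1437 + 2P gives 2.6P = 2059.2, so P* = 792.
Plugging P* into demand: Q* = 622.2 - 0.6(792) = 147.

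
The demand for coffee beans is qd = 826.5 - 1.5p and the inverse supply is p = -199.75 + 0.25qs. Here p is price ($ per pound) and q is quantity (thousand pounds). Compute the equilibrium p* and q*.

Rewriting in direct form: qs = 799 + 4p.
The market clears where 826.5 - 1.5p = 799 + 4p. Rearranging, 5.5p = 27.5, hence p* = 5.
Then q* = 826.5 - 1.5(5) = 819.

p* = 5, q* = 819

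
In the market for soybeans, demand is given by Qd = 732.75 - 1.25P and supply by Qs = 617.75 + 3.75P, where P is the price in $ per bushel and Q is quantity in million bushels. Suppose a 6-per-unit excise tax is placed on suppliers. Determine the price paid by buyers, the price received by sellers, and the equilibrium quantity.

The tax drives a wedge P_b - P_s = 6. Substituting P_s = P_b - 6 into supply: Qs = 595.25 + 3.75P_b.
Equate demand and the shifted supply: 732.75 - 1.25P_b = 595.25 + 3.75P_b, giving 5P_b = 137.5, so P_b = 27.5.
Then P_s = 27.5 - 6 = 21.5 and Q = 732.75 - 1.25(27.5) = 698.375.

P_b = 27.5, P_s = 21.5, Q = 698.375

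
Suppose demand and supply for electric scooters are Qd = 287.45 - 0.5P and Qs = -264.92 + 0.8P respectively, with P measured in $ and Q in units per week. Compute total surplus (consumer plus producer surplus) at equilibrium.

The market clears where 287.45 - 0.5P = -264.92 + 0.8P. Rearranging, 1.3P = 552.37, hence P* = 424.9.
From the demand curve, Q* = 287.45 - 0.5(424.9) = 75.
Demand choke price = 574.9; supply choke price = 331.15. CS = ½(574.9 - 424.9)(75) = 5625; PS = ½(424.9 - 331.15)(75) = 3515.625. Total surplus = 9140.625.

Total surplus = 9140.625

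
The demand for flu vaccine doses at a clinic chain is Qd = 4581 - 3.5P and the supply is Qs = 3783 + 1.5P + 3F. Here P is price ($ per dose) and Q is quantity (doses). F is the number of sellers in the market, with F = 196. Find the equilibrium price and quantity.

P* = 42, Q* = 4434

With F = 196, supply is Qs = 4371 + 1.5P.
Set Qd = Qs: 4581 - 3.5P = 4371 + 1.5P, so 210 = 5P and P* = 42.
From the demand curve, Q* = 4581 - 3.5(42) = 4434.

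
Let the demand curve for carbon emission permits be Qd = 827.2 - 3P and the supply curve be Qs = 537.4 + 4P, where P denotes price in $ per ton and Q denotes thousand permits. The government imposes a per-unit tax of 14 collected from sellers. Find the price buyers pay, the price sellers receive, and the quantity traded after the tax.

P_b = 49.4, P_s = 35.4, Q = 679

Sellers keep P_s = P_b - 14 per unit, so supply in terms of the buyer price is Qs = 481.4 + 4P_b.
Set Qd = Qs: 827.2 - 3P_b = 481.4 + 4P_b, so 345.8 = 7P_b and P_b = 49.4.
So P_s = 35.4 and the quantity traded is Q = 827.2 - 3(49.4) = 679.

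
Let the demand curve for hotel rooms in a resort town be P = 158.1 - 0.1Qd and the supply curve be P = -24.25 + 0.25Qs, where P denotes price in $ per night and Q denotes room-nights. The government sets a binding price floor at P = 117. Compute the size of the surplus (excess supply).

Inverting to quantity form: Qd = 1581 - 10P and Qs = 97 + 4P.
With P fixed at 117, quantity demanded is 411 and quantity supplied is 565.
Surplus = Qs - Qd = 565 - 411 = 154.

Surplus = 154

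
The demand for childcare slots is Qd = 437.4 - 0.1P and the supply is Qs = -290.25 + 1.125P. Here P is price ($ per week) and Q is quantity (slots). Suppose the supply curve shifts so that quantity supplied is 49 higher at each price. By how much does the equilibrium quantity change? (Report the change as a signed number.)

ΔQ = 4

Set Qd = Qs: 437.4 - 0.1P = -290.25 + 1.125P, so 727.65 = 1.225P and P* = 594.
Substitute back: Q* = 437.4 - 0.1(594) = 378.
After the shift, supply is Qs = -241.25 + 1.125P.
The new intersection has 678.65 = 1.225P, i.e. P = 554, Q = 382.
ΔQ = 382 - 378 = 4.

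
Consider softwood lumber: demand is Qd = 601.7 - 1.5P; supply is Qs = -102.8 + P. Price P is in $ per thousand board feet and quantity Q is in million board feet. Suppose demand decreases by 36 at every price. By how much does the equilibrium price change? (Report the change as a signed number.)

The market clears where 601.7 - 1.5P = -102.8 + P. Rearranging, 2.5P = 704.5, hence P* = 281.8.
Plugging P* into demand: Q* = 601.7 - 1.5(281.8) = 179.
After the shift, demand is Qd = 565.7 - 1.5P.
Re-solving, 2.5P = 668.5 gives P = 267.4 and Q = 164.6.
ΔP = 267.4 - 281.8 = -14.4.

ΔP = -14.4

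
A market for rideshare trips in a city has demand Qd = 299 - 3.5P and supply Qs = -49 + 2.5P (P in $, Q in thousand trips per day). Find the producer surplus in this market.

The market clears where 299 - 3.5P = -49 + 2.5P. Rearranging, 6P = 348, hence P* = 58.
From the demand curve, Q* = 299 - 3.5(58) = 96.
Supply choke price (Qs = 0): P = 19.6. Producer surplus = ½ × (58 - 19.6) × 96 = 1843.2.

Producer surplus = 1843.2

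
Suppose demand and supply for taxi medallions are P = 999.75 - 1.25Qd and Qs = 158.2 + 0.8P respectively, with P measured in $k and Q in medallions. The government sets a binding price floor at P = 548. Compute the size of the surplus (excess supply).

Surplus = 235.2

Inverting to quantity form: Qd = 799.8 - 0.8P.
Evaluating both curves at the floor price 548 gives Qd = 361.4, Qs = 596.6.
Surplus = Qs - Qd = 596.6 - 361.4 = 235.2.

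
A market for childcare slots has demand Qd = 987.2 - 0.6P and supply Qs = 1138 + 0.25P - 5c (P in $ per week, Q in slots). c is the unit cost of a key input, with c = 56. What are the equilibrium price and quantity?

With c = 56, supply is Qs = 858 + 0.25P.
The market clears where 987.2 - 0.6P = 858 + 0.25P. Rearranging, 0.85P = 129.2, hence P* = 152.
From the demand curve, Q* = 987.2 - 0.6(152) = 896.

P* = 152, Q* = 896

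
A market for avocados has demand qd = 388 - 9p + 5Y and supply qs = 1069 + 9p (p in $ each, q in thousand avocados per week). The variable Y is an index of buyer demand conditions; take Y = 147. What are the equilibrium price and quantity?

p* = 3, q* = 1096

With Y = 147, demand is qd = 1123 - 9p.
Set qd = qs: 1123 - 9p = 1069 + 9p, so 54 = 18p and p* = 3.
Then q* = 1123 - 9(3) = 1096.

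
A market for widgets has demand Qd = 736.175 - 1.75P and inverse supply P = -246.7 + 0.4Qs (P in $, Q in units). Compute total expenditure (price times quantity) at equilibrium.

Total expenditure = 19304.7

Rewriting in direct form: Qs = 616.75 + 2.5P.
At equilibrium Qd = Qs, so 736.175 - 1.75P = 616.75 + 2.5P; collecting terms, 119.425 = 4.25P and P* = 28.1.
Plugging P* into demand: Q* = 736.175 - 1.75(28.1) = 687.
Total expenditure = P* × Q* = 28.1 × 687 = 19304.7.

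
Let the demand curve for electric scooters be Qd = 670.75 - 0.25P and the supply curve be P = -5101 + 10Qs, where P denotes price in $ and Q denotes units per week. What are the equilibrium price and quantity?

Rewriting in direct form: Qs = 510.1 + 0.1P.
At equilibrium Qd = Qs, so 670.75 - 0.25P = 510.1 + 0.1P; collecting terms, 160.65 = 0.35P and P* = 459.
From the demand curve, Q* = 670.75 - 0.25(459) = 556.

P* = 459, Q* = 556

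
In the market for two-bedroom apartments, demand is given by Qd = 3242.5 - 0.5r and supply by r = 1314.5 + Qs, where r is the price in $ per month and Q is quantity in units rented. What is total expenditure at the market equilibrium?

Rewriting in direct form: Qs = -1314.5 + r.
The market clears where 3242.5 - 0.5r = -1314.5 + r. Rearranging, 1.5r = 4557, hence r* = 3038.
Plugging r* into demand: Q* = 3242.5 - 0.5(3038) = 1723.5.
Total expenditure = r* × Q* = 3038 × 1723.5 = 5235993.

Total expenditure = 5235993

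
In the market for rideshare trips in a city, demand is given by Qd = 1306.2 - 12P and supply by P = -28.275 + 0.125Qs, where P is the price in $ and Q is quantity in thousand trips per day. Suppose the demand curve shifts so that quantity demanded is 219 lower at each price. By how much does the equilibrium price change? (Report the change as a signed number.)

In direct form, Qs = 226.2 + 8P.
At equilibrium Qd = Qs, so 1306.2 - 12P = 226.2 + 8P; collecting terms, 1080 = 20P and P* = 54.
Substitute back: Q* = 1306.2 - 12(54) = 658.2.
After the shift, demand is Qd = 1087.2 - 12P.
Re-solving, 20P = 861 gives P = 43.05 and Q = 570.6.
ΔP = 43.05 - 54 = -10.95.

ΔP = -10.95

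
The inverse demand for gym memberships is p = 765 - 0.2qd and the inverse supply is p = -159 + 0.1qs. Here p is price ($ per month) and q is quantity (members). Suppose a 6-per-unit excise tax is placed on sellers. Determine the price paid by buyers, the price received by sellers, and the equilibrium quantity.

p_b = 153, p_s = 147, q = 3060

Inverting to quantity form: qd = 3825 - 5p and qs = 1590 + 10p.
Sellers keep p_s = p_b - 6 per unit, so supply in terms of the buyer price is qs = 1530 + 10p_b.
Set qd = qs: 3825 - 5p_b = 1530 + 10p_b, so 2295 = 15p_b and p_b = 153.
So p_s = 147 and the quantity traded is q = 3825 - 5(153) = 3060.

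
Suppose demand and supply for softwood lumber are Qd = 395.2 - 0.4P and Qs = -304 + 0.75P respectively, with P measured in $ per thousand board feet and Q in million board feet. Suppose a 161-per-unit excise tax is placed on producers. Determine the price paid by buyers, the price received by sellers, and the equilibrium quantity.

P_b = 713, P_s = 552, Q = 110

With a tax of 161 on producers, they supply based on the net price P_s = P_b - 161, so Qs = -424.75 + 0.75P_b.
Equate demand and the shifted supply: 395.2 - 0.4P_b = -424.75 + 0.75P_b, giving 1.15P_b = 819.95, so P_b = 713.
So P_s = 552 and the quantity traded is Q = 395.2 - 0.4(713) = 110.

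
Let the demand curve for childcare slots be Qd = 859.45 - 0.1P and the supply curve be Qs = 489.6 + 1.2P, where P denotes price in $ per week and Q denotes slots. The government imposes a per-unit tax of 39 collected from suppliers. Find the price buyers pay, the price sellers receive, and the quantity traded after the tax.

P_b = 320.5, P_s = 281.5, Q = 827.4

Suppliers keep P_s = P_b - 39 per unit, so supply in terms of the buyer price is Qs = 442.8 + 1.2P_b.
Set Qd = Qs: 859.45 - 0.1P_b = 442.8 + 1.2P_b, so 416.65 = 1.3P_b and P_b = 320.5.
Then P_s = 320.5 - 39 = 281.5 and Q = 859.45 - 0.1(320.5) = 827.4.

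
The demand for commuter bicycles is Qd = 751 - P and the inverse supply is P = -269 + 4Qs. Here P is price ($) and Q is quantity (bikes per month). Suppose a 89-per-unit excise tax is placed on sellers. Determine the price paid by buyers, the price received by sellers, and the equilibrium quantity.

Rewriting in direct form: Qs = 67.25 + 0.25P.
The tax drives a wedge P_b - P_s = 89. Substituting P_s = P_b - 89 into supply: Qs = 45 + 0.25P_b.
Set Qd = Qs: 751 - P_b = 45 + 0.25P_b, so 706 = 1.25P_b and P_b = 564.8.
Then P_s = 564.8 - 89 = 475.8 and Q = 751 - 564.8 = 186.2.

P_b = 564.8, P_s = 475.8, Q = 186.2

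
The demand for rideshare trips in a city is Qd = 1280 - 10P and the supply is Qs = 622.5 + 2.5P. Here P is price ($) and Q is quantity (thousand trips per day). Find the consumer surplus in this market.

The market clears where 1280 - 10P = 622.5 + 2.5P. Rearranging, 12.5P = 657.5, hence P* = 52.6.
Plugging P* into demand: Q* = 1280 - 10(52.6) = 754.
Demand choke price (Qd = 0): P = 1280/10 = 128. Consumer surplus = ½ × (128 - 52.6) × 754 = 28425.8.

Consumer surplus = 28425.8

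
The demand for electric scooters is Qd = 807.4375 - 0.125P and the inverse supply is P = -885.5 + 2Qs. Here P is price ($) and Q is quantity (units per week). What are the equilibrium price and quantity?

In direct form, Qs = 442.75 + 0.5P.
Equating demand and supply, 807.4375 - 0.125P = 442.75 + 0.5P gives 0.625P = 364.6875, so P* = 583.5.
Plugging P* into demand: Q* = 807.4375 - 0.125(583.5) = 734.5.

P* = 583.5, Q* = 734.5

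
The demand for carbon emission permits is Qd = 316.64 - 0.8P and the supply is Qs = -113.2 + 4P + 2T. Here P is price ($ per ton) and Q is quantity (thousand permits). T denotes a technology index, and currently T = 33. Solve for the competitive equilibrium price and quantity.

P* = 75.8, Q* = 256

With T = 33, supply is Qs = -47.2 + 4P.
Set Qd = Qs: 316.64 - 0.8P = -47.2 + 4P, so 363.84 = 4.8P and P* = 75.8.
Substitute back: Q* = 316.64 - 0.8(75.8) = 256.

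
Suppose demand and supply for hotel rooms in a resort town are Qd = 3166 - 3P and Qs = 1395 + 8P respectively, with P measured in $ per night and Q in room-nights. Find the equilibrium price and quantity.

P* = 161, Q* = 2683

The market clears where 3166 - 3P = 1395 + 8P. Rearranging, 11P = 1771, hence P* = 161.
Substitute back: Q* = 3166 - 3(161) = 2683.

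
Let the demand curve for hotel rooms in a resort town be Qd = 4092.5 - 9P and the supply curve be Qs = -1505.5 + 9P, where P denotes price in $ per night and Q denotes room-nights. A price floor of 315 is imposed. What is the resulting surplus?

With P fixed at 315, quantity demanded is 1257.5 and quantity supplied is 1329.5.
Surplus = Qs - Qd = 1329.5 - 1257.5 = 72.

Surplus = 72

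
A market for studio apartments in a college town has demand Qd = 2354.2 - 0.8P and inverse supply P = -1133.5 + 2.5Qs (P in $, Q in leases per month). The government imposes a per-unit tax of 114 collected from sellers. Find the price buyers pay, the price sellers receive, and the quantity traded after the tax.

Rewriting in direct form: Qs = 453.4 + 0.4P.
The tax drives a wedge P_b - P_s = 114. Substituting P_s = P_b - 114 into supply: Qs = 407.8 + 0.4P_b.
Equate demand and the shifted supply: 2354.2 - 0.8P_b = 407.8 + 0.4P_b, giving 1.2P_b = 1946.4, so P_b = 1622.
Then P_s = 1622 - 114 = 1508 and Q = 2354.2 - 0.8(1622) = 1056.6.

P_b = 1622, P_s = 1508, Q = 1056.6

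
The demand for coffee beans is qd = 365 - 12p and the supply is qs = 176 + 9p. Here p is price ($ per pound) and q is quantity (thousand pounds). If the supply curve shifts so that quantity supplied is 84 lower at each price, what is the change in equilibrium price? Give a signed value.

The market clears where 365 - 12p = 176 + 9p. Rearranging, 21p = 189, hence p* = 9.
Substitute back: q* = 365 - 12(9) = 257.
After the shift, supply is qs = 92 + 9p.
The new intersection has 273 = 21p, i.e. p = 13, q = 209.
Δp = 13 - 9 = 4.

Δp = 4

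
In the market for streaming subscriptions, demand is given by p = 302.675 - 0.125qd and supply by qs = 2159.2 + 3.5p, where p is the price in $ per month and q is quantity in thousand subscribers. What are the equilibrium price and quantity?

In direct form, qd = 2421.4 - 8p.
Equating demand and supply, 2421.4 - 8p = 2159.2 + 3.5p gives 11.5p = 262.2, so p* = 22.8.
From the demand curve, q* = 2421.4 - 8(22.8) = 2239.

p* = 22.8, q* = 2239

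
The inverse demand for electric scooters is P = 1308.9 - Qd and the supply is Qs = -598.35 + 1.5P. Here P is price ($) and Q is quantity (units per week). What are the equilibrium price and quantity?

P* = 762.9, Q* = 546

Inverting to quantity form: Qd = 1308.9 - P.
Equating demand and supply, 1308.9 - P = -598.35 + 1.5P gives 2.5P = 1907.25, so P* = 762.9.
Then Q* = 1308.9 - 762.9 = 546.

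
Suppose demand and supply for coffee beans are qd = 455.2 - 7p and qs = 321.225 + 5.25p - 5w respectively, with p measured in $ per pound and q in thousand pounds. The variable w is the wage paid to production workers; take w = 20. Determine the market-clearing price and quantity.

With w = 20, supply is qs = 221.225 + 5.25p.
Equating demand and supply, 455.2 - 7p = 221.225 + 5.25p gives 12.25p = 233.975, so p* = 19.1.
Substitute back: q* = 455.2 - 7(19.1) = 321.5.

p* = 19.1, q* = 321.5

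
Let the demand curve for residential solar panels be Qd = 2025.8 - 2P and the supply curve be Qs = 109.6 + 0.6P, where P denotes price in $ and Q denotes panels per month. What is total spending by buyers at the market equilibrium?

Set Qd = Qs: 2025.8 - 2P = 109.6 + 0.6P, so 1916.2 = 2.6P and P* = 737.
Substitute back: Q* = 2025.8 - 2(737) = 551.8.
Total spending by buyers = P* × Q* = 737 × 551.8 = 406676.6.

Total spending by buyers = 406676.6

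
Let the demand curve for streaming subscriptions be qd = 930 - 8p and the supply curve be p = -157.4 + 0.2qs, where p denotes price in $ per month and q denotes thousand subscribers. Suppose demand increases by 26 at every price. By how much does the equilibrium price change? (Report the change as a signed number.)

Rewriting in direct form: qs = 787 + 5p.
At equilibrium qd = qs, so 930 - 8p = 787 + 5p; collecting terms, 143 = 13p and p* = 11.
Then q* = 930 - 8(11) = 842.
After the shift, demand is qd = 956 - 8p.
Re-solving, 13p = 169 gives p = 13 and q = 852.
Δp = 13 - 11 = 2.

Δp = 2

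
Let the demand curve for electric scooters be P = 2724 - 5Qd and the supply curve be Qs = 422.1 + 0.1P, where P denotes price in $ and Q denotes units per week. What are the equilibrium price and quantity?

Rewriting in direct form: Qd = 544.8 - 0.2P.
At equilibrium Qd = Qs, so 544.8 - 0.2P = 422.1 + 0.1P; collecting terms, 122.7 = 0.3P and P* = 409.
Substitute back: Q* = 544.8 - 0.2(409) = 463.

P* = 409, Q* = 463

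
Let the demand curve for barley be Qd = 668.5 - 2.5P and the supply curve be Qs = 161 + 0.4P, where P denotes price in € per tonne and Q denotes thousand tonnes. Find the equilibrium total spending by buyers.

Total spending by buyers = 40425

Equating demand and supply, 668.5 - 2.5P = 161 + 0.4P gives 2.9P = 507.5, so P* = 175.
Then Q* = 668.5 - 2.5(175) = 231.
Total spending by buyers = P* × Q* = 175 × 231 = 40425.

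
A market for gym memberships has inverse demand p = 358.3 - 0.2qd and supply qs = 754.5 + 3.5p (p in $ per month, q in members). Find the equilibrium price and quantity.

Solving each curve for q: qd = 1791.5 - 5p.
Equating demand and supply, 1791.5 - 5p = 754.5 + 3.5p gives 8.5p = 1037, so p* = 122.
Plugging p* into demand: q* = 1791.5 - 5(122) = 1181.5.

p* = 122, q* = 1181.5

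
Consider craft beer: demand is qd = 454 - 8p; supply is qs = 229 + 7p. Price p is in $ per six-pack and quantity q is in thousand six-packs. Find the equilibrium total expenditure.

The market clears where 454 - 8p = 229 + 7p. Rearranging, 15p = 225, hence p* = 15.
Plugging p* into demand: q* = 454 - 8(15) = 334.
Total expenditure = p* × q* = 15 × 334 = 5010.

Total expenditure = 5010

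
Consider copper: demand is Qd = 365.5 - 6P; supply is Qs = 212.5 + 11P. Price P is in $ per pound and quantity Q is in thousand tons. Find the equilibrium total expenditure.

Total expenditure = 2803.5

At equilibrium Qd = Qs, so 365.5 - 6P = 212.5 + 11P; collecting terms, 153 = 17P and P* = 9.
Then Q* = 365.5 - 6(9) = 311.5.
Total expenditure = P* × Q* = 9 × 311.5 = 2803.5.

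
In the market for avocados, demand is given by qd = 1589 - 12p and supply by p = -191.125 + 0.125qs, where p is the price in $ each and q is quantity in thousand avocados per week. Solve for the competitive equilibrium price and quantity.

Solving each curve for q: qs = 1529 + 8p.
At equilibrium qd = qs, so 1589 - 12p = 1529 + 8p; collecting terms, 60 = 20p and p* = 3.
Plugging p* into demand: q* = 1589 - 12(3) = 1553.

p* = 3, q* = 1553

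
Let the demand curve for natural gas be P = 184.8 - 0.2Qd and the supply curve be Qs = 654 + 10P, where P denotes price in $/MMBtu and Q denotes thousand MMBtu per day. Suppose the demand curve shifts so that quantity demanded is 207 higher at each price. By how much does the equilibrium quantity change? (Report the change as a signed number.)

Solving each curve for Q: Qd = 924 - 5P.
At equilibrium Qd = Qs, so 924 - 5P = 654 + 10P; collecting terms, 270 = 15P and P* = 18.
Substitute back: Q* = 924 - 5(18) = 834.
After the shift, demand is Qd = 1131 - 5P.
New equilibrium: 477 = 15P, so P = 31.8 and Q = 972.
ΔQ = 972 - 834 = 138.

ΔQ = 138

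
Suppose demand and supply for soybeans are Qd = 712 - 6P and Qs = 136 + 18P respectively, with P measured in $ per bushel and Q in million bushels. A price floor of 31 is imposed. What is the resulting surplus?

Surplus = 168

At P = 31: Qd = 526 and Qs = 694.
Surplus = Qs - Qd = 694 - 526 = 168.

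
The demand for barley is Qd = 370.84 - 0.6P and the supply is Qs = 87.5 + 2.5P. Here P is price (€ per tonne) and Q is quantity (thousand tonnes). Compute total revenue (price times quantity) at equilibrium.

The market clears where 370.84 - 0.6P = 87.5 + 2.5P. Rearranging, 3.1P = 283.34, hence P* = 91.4.
Then Q* = 370.84 - 0.6(91.4) = 316.
Total revenue = P* × Q* = 91.4 × 316 = 28882.4.

Total revenue = 28882.4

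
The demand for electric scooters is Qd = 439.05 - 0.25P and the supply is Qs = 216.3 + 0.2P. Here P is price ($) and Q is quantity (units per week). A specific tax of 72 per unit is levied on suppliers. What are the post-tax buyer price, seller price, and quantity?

P_b = 527, P_s = 455, Q = 307.3

With a tax of 72 on suppliers, they supply based on the net price P_s = P_b - 72, so Qs = 201.9 + 0.2P_b.
Market clearing requires 439.05 - 0.25P_b = 201.9 + 0.2P_b; hence 237.15 = 0.45P_b and P_b = 527.
So P_s = 455 and the quantity traded is Q = 439.05 - 0.25(527) = 307.3.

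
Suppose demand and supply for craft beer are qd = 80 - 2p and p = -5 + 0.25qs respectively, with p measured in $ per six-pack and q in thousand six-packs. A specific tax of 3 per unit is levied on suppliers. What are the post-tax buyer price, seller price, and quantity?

p_b = 12, p_s = 9, q = 56

Inverting to quantity form: qs = 20 + 4p.
With a tax of 3 on suppliers, they supply based on the net price p_s = p_b - 3, so qs = 8 + 4p_b.
Equate demand and the shifted supply: 80 - 2p_b = 8 + 4p_b, giving 6p_b = 72, so p_b = 12.
So p_s = 9 and the quantity traded is q = 80 - 2(12) = 56.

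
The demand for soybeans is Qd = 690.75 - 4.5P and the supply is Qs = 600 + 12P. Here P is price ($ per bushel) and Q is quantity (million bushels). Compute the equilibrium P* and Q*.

Set Qd = Qs: 690.75 - 4.5P = 600 + 12P, so 90.75 = 16.5P and P* = 5.5.
Substitute back: Q* = 690.75 - 4.5(5.5) = 666.

P* = 5.5, Q* = 666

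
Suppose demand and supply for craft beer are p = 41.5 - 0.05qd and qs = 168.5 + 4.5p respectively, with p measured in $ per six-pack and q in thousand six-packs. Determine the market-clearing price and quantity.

p* = 27, q* = 290

Rewriting in direct form: qd = 830 - 20p.
At equilibrium qd = qs, so 830 - 20p = 168.5 + 4.5p; collecting terms, 661.5 = 24.5p and p* = 27.
Then q* = 830 - 20(27) = 290.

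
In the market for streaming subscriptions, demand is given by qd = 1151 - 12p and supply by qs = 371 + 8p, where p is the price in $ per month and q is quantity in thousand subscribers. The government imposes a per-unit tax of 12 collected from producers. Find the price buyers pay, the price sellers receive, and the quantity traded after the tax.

p_b = 43.8, p_s = 31.8, q = 625.4

The tax drives a wedge p_b - p_s = 12. Substituting p_s = p_b - 12 into supply: qs = 275 + 8p_b.
Equate demand and the shifted supply: 1151 - 12p_b = 275 + 8p_b, giving 20p_b = 876, so p_b = 43.8.
Then p_s = 43.8 - 12 = 31.8 and q = 1151 - 12(43.8) = 625.4.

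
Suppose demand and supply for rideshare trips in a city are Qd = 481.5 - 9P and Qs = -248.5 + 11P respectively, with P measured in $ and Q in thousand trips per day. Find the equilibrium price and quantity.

The market clears where 481.5 - 9P = -248.5 + 11P. Rearranging, 20P = 730, hence P* = 36.5.
From the demand curve, Q* = 481.5 - 9(36.5) = 153.

P* = 36.5, Q* = 153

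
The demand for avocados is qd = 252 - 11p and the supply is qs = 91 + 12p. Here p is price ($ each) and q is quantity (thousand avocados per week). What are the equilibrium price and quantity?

The market clears where 252 - 11p = 91 + 12p. Rearranging, 23p = 161, hence p* = 7.
Then q* = 252 - 11(7) = 175.

p* = 7, q* = 175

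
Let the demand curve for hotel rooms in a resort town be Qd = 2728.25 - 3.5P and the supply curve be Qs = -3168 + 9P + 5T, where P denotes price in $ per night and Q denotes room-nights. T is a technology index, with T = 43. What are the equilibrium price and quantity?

With T = 43, supply is Qs = -2953 + 9P.
Equating demand and supply, 2728.25 - 3.5P = -2953 + 9P gives 12.5P = 5681.25, so P* = 454.5.
Plugging P* into demand: Q* = 2728.25 - 3.5(454.5) = 1137.5.

P* = 454.5, Q* = 1137.5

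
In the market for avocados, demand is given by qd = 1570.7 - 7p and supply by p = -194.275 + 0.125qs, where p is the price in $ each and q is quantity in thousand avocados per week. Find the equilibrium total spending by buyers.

Total spending by buyers = 1719.3

In direct form, qs = 1554.2 + 8p.
Set qd = qs: 1570.7 - 7p = 1554.2 + 8p, so 16.5 = 15p and p* = 1.1.
Then q* = 1570.7 - 7(1.1) = 1563.
Total spending by buyers = p* × q* = 1.1 × 1563 = 1719.3.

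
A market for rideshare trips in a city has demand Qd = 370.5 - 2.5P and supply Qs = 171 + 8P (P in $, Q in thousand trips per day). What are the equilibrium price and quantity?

P* = 19, Q* = 323

Equating demand and supply, 370.5 - 2.5P = 171 + 8P gives 10.5P = 199.5, so P* = 19.
Then Q* = 370.5 - 2.5(19) = 323.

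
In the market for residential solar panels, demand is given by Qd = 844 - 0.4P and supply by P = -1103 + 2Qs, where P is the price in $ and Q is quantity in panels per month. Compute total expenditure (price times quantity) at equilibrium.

Inverting to quantity form: Qs = 551.5 + 0.5P.
At equilibrium Qd = Qs, so 844 - 0.4P = 551.5 + 0.5P; collecting terms, 292.5 = 0.9P and P* = 325.
Substitute back: Q* = 844 - 0.4(325) = 714.
Total expenditure = P* × Q* = 325 × 714 = 232050.

Total expenditure = 232050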